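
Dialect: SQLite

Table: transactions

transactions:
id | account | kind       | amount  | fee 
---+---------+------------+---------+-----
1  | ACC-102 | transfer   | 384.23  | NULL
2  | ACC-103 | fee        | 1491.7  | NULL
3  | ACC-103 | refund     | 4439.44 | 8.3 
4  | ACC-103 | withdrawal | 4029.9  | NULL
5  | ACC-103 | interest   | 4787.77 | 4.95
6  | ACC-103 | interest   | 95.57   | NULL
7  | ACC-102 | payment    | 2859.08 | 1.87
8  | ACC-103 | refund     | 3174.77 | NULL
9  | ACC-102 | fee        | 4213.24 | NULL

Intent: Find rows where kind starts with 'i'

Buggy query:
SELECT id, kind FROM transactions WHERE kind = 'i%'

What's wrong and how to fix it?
Bug: '=' compares the literal string including the % character; pattern matching needs LIKE

Fix: Replace '=' with LIKE so 'i%' is treated as a pattern

Corrected query:
SELECT id, kind FROM transactions WHERE kind LIKE 'i%'

Result:
id | kind    
---+---------
5  | interest
6  | interest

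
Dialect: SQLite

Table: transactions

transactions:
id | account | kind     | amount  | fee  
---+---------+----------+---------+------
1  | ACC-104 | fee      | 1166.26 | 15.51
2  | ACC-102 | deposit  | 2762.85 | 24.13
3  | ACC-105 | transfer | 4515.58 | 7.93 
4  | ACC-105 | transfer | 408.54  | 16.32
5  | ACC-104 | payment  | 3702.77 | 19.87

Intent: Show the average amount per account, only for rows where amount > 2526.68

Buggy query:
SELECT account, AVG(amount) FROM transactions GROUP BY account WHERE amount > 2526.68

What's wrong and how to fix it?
Bug: WHERE cannot follow GROUP BY

Fix: Move the WHERE clause before GROUP BY

Corrected query:
SELECT account, AVG(amount) FROM transactions WHERE amount > 2526.68 GROUP BY account

Result:
account | AVG(amount)
--------+------------
ACC-102 | 2762.85    
ACC-104 | 3702.77    
ACC-105 | 4515.58    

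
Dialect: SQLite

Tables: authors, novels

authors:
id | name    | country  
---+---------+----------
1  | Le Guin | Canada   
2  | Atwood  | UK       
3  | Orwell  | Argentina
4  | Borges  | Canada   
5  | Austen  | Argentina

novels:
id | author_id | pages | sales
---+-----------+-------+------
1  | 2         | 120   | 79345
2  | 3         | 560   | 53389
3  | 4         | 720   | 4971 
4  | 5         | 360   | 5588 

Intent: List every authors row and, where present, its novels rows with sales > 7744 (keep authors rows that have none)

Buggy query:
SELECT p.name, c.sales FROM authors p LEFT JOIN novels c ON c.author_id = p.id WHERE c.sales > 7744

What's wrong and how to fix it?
Bug: Filtering c.sales in WHERE discards the NULL rows produced by LEFT JOIN, turning it into an inner join

Fix: Move the right-table condition into the ON clause so unmatched parents are kept

Corrected query:
SELECT p.name, c.sales FROM authors p LEFT JOIN novels c ON c.author_id = p.id AND c.sales > 7744

Result:
name    | sales
--------+------
Le Guin | NULL 
Atwood  | 79345
Orwell  | 53389
Borges  | NULL 
Austen  | NULL 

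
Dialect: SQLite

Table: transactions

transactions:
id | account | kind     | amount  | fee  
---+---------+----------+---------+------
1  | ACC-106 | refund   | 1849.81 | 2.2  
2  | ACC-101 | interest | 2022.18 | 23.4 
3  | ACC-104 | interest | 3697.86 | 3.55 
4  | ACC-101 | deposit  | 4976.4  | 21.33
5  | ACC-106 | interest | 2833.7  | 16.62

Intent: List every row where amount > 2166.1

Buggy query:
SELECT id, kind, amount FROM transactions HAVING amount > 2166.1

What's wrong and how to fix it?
Bug: HAVING filters the output of aggregation, but this query has no GROUP BY and no aggregate functions, so SQLite rejects it (HAVING clause on a non-aggregate query); the condition here is per row

Fix: Replace HAVING with WHERE since the condition applies to individual rows

Corrected query:
SELECT id, kind, amount FROM transactions WHERE amount > 2166.1

Result:
id | kind     | amount 
---+----------+--------
3  | interest | 3697.86
4  | deposit  | 4976.4 
5  | interest | 2833.7 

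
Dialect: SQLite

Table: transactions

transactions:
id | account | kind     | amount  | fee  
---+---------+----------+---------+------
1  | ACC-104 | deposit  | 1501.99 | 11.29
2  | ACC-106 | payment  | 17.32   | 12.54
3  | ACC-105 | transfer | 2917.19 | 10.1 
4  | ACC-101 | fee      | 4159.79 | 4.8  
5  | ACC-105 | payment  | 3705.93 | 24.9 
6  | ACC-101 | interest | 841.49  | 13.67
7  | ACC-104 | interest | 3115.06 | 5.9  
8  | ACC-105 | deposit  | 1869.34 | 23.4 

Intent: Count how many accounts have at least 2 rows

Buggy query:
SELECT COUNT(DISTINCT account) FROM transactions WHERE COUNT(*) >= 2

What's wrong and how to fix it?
Bug: COUNT(*) cannot appear in WHERE; the per-group count doesn't exist yet

Fix: Use a subquery that GROUPs and filters with HAVING, then count its rows

Corrected query:
SELECT COUNT(*) FROM (SELECT account FROM transactions GROUP BY account HAVING COUNT(*) >= 2)

Result:
COUNT(*)
--------
3       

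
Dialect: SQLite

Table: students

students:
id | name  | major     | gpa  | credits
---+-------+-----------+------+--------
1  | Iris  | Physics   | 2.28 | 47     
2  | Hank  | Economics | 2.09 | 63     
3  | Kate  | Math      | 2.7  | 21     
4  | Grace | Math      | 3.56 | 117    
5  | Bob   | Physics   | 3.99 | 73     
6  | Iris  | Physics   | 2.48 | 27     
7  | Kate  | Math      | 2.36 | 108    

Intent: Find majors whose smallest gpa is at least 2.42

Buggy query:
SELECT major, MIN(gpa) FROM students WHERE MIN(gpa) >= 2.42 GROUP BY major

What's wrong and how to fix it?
Bug: MIN() in WHERE is a misuse of aggregate

Fix: Use HAVING for the per-group MIN condition

Corrected query:
SELECT major, MIN(gpa) FROM students GROUP BY major HAVING MIN(gpa) >= 2.42

Result:
(no rows)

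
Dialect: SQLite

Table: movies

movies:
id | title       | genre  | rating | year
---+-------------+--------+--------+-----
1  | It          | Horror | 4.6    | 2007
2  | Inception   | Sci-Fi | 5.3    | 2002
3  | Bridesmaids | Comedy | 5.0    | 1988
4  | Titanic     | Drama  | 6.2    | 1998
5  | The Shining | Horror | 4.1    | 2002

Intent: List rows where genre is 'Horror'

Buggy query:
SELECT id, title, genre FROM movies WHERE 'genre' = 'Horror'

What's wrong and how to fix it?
Bug: Single quotes denote string literals in SQL; the column name is being compared as a constant string

Fix: Reference the column as genre without single quotes

Corrected query:
SELECT id, title, genre FROM movies WHERE genre = 'Horror'

Result:
id | title       | genre 
---+-------------+-------
1  | It          | Horror
5  | The Shining | Horror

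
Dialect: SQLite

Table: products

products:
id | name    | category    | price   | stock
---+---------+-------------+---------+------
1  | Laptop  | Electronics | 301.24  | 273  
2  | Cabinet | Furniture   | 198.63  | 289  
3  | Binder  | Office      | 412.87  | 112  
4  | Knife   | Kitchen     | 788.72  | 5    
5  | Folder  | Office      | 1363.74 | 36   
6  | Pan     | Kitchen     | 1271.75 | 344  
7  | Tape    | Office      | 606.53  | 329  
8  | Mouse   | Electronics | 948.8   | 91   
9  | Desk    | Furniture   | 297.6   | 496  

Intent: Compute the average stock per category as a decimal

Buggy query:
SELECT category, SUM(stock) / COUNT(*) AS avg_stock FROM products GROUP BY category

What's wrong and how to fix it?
Bug: Both operands are integers, so '/' performs integer division and truncates

Fix: Cast one side to REAL so the division keeps the fractional part

Corrected query:
SELECT category, SUM(stock) * 1.0 / COUNT(*) AS avg_stock FROM products GROUP BY category

Result:
category    | avg_stock
------------+----------
Electronics | 182      
Furniture   | 392.5    
Kitchen     | 174.5    
Office      | 159      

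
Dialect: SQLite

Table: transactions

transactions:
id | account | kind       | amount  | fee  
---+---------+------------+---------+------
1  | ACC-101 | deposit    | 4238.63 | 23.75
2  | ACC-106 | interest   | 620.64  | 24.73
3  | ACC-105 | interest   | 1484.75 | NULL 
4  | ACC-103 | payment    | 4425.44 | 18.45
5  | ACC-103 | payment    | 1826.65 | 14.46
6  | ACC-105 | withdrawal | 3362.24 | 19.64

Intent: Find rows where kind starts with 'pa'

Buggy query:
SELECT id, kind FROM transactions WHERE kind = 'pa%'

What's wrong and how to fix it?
Bug: '=' compares the literal string including the % character; pattern matching needs LIKE

Fix: Replace '=' with LIKE so 'pa%' is treated as a pattern

Corrected query:
SELECT id, kind FROM transactions WHERE kind LIKE 'pa%'

Result:
id | kind   
---+--------
4  | payment
5  | payment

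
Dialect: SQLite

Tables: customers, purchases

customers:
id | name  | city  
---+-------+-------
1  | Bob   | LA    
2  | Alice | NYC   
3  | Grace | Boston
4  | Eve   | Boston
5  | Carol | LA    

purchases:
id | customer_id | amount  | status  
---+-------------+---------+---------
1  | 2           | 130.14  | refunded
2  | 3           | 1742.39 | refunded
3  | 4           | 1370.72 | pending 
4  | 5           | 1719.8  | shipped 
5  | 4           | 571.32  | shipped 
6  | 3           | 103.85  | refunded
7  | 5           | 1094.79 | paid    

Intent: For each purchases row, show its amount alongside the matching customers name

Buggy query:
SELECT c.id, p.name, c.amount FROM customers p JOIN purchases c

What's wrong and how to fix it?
Bug: JOIN with no ON clause produces a cartesian product; every purchases row pairs with every customers row

Fix: Specify the join condition linking the foreign key to the parent id

Corrected query:
SELECT c.id, p.name, c.amount FROM customers p JOIN purchases c ON c.customer_id = p.id

Result:
id | name  | amount 
---+-------+--------
1  | Alice | 130.14 
2  | Grace | 1742.39
3  | Eve   | 1370.72
4  | Carol | 1719.8 
5  | Eve   | 571.32 
6  | Grace | 103.85 
7  | Carol | 1094.79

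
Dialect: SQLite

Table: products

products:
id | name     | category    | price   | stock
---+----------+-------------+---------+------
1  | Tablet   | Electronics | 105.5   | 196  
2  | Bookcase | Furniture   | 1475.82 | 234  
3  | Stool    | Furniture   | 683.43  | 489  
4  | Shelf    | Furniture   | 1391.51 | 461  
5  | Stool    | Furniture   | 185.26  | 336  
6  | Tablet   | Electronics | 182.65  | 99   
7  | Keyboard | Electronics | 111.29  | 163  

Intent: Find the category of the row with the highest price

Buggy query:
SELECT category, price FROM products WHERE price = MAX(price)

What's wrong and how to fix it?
Bug: WHERE is evaluated per row; an aggregate over the whole table isn't defined there

Fix: Use a subquery: WHERE price = (SELECT MAX(price) FROM products)

Corrected query:
SELECT category, price FROM products WHERE price = (SELECT MAX(price) FROM products)

Result:
category  | price  
----------+--------
Furniture | 1475.82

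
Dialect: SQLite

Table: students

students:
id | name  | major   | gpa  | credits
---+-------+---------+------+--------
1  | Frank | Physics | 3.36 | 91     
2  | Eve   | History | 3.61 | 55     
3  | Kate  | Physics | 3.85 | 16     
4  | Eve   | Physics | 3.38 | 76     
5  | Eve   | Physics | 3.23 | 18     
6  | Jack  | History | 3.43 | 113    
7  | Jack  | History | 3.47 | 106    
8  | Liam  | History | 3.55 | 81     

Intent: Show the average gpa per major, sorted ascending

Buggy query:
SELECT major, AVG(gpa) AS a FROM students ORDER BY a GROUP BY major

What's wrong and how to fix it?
Bug: ORDER BY appears before GROUP BY; SQL clause order requires GROUP BY first

Fix: Reorder: SELECT … FROM … GROUP BY … ORDER BY …

Corrected query:
SELECT major, AVG(gpa) AS a FROM students GROUP BY major ORDER BY a

Result:
major   | a    
--------+------
Physics | 3.455
History | 3.515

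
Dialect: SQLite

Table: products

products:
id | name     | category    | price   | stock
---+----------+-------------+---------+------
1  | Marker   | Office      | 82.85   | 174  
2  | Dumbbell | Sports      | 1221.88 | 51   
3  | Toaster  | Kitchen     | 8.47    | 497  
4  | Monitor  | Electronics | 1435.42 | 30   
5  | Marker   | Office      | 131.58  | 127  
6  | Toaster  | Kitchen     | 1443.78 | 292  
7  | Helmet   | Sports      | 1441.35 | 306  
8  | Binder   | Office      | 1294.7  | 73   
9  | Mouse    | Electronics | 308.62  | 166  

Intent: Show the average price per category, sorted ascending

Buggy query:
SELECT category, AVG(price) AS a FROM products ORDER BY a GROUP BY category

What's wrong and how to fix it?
Bug: GROUP BY must precede ORDER BY

Fix: Reorder: SELECT … FROM … GROUP BY … ORDER BY …

Corrected query:
SELECT category, AVG(price) AS a FROM products GROUP BY category ORDER BY a

Result:
category    | a         
------------+-----------
Office      | 503.043333
Kitchen     | 726.125   
Electronics | 872.02    
Sports      | 1331.615  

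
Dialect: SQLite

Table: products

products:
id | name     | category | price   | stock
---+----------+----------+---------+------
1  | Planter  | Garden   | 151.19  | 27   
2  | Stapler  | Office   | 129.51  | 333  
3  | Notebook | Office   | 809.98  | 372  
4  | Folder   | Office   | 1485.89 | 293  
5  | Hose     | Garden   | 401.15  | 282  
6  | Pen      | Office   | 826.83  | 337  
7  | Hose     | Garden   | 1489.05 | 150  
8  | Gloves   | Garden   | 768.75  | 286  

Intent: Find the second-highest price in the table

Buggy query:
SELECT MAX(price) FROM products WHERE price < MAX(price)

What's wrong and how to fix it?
Bug: MAX(price) on the right of the comparison is an aggregate-in-WHERE error

Fix: Compute the overall MAX in a subquery, then take MAX of rows below it

Corrected query:
SELECT MAX(price) FROM products WHERE price < (SELECT MAX(price) FROM products)

Result:
MAX(price)
----------
1485.89   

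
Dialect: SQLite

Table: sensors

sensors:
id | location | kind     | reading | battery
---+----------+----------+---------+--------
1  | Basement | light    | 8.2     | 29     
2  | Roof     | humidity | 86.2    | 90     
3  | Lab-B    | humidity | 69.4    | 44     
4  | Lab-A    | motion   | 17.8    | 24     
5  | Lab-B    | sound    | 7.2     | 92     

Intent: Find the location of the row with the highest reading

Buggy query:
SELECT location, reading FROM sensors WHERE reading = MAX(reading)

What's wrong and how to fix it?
Bug: MAX(reading) is an aggregate and cannot be used directly in WHERE

Fix: Wrap MAX in a scalar subquery so WHERE compares against a single value

Corrected query:
SELECT location, reading FROM sensors WHERE reading = (SELECT MAX(reading) FROM sensors)

Result:
location | reading
---------+--------
Roof     | 86.2   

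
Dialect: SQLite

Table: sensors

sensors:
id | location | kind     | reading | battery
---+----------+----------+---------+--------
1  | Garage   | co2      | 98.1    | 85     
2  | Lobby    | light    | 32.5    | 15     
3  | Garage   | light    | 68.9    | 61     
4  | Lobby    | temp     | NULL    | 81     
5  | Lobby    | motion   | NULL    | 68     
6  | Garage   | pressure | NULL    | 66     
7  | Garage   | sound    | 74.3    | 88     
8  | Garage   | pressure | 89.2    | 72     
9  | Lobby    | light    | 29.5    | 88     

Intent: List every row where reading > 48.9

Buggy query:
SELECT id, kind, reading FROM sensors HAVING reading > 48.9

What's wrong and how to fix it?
Bug: This is a non-aggregate query (no GROUP BY, no aggregates), so in SQLite the HAVING clause is invalid here; a row-level condition belongs in WHERE

Fix: Replace HAVING with WHERE since the condition applies to individual rows

Corrected query:
SELECT id, kind, reading FROM sensors WHERE reading > 48.9

Result:
id | kind     | reading
---+----------+--------
1  | co2      | 98.1   
3  | light    | 68.9   
7  | sound    | 74.3   
8  | pressure | 89.2   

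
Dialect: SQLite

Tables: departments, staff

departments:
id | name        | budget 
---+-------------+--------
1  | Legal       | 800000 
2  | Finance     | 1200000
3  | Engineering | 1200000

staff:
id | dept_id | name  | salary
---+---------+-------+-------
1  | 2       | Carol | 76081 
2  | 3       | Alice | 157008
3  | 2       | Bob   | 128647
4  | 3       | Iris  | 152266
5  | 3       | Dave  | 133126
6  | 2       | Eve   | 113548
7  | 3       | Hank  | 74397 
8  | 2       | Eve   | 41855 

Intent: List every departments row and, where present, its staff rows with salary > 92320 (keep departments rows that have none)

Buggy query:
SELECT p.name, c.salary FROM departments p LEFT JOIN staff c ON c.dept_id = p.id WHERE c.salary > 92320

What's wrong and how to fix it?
Bug: A WHERE condition on the right-hand table after LEFT JOIN drops unmatched parents

Fix: Move the right-table condition into the ON clause so unmatched parents are kept

Corrected query:
SELECT p.name, c.salary FROM departments p LEFT JOIN staff c ON c.dept_id = p.id AND c.salary > 92320

Result:
name        | salary
------------+-------
Legal       | NULL  
Finance     | 113548
Finance     | 128647
Engineering | 133126
Engineering | 152266
Engineering | 157008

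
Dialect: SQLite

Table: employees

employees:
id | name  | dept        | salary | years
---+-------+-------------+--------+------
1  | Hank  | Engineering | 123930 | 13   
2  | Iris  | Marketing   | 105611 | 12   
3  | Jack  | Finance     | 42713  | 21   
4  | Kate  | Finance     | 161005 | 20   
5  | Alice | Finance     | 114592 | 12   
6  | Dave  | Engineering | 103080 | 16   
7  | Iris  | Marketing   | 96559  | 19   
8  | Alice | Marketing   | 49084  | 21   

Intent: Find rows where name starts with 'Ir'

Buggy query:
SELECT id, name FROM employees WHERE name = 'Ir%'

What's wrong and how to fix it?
Bug: '=' compares the literal string including the % character; pattern matching needs LIKE

Fix: Use LIKE for wildcard pattern matching

Corrected query:
SELECT id, name FROM employees WHERE name LIKE 'Ir%'

Result:
id | name
---+-----
2  | Iris
7  | Iris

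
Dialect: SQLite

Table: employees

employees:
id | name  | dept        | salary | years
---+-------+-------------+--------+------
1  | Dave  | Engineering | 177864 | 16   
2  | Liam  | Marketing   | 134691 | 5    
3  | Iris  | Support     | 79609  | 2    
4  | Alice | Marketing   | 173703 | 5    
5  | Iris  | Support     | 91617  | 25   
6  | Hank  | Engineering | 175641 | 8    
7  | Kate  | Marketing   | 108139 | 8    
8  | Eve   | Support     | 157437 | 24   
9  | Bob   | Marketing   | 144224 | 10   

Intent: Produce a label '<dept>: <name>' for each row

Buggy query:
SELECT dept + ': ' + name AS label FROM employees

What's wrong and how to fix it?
Bug: '+' is numeric addition; on text columns SQLite converts them to 0 instead of concatenating

Fix: Use the || operator for string concatenation

Corrected query:
SELECT dept || ': ' || name AS label FROM employees

Result:
label            
-----------------
Engineering: Dave
Marketing: Liam  
Support: Iris    
Marketing: Alice 
Support: Iris    
Engineering: Hank
Marketing: Kate  
Support: Eve     
Marketing: Bob   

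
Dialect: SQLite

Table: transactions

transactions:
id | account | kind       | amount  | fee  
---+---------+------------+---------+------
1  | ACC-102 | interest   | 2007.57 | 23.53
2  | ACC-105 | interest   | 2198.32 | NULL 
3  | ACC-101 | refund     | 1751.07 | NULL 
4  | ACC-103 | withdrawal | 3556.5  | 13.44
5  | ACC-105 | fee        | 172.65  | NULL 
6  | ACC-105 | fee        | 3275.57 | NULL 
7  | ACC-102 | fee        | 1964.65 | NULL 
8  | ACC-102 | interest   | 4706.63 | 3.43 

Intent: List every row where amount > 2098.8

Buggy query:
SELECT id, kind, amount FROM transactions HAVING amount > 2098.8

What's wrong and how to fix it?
Bug: HAVING filters the output of aggregation, but this query has no GROUP BY and no aggregate functions, so SQLite rejects it (HAVING clause on a non-aggregate query); the condition here is per row

Fix: Use WHERE for row-level filtering

Corrected query:
SELECT id, kind, amount FROM transactions WHERE amount > 2098.8

Result:
id | kind       | amount 
---+------------+--------
2  | interest   | 2198.32
4  | withdrawal | 3556.5 
6  | fee        | 3275.57
8  | interest   | 4706.63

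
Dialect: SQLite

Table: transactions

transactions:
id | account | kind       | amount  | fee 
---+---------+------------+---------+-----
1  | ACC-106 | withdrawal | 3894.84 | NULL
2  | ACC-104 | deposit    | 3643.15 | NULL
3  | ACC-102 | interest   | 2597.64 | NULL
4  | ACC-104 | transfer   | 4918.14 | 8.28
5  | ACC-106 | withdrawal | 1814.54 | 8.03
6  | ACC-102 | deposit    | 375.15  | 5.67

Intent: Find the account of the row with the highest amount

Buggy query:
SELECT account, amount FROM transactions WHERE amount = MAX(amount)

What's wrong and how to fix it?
Bug: WHERE is evaluated per row; an aggregate over the whole table isn't defined there

Fix: Use a subquery: WHERE amount = (SELECT MAX(amount) FROM transactions)

Corrected query:
SELECT account, amount FROM transactions WHERE amount = (SELECT MAX(amount) FROM transactions)

Result:
account | amount 
--------+--------
ACC-104 | 4918.14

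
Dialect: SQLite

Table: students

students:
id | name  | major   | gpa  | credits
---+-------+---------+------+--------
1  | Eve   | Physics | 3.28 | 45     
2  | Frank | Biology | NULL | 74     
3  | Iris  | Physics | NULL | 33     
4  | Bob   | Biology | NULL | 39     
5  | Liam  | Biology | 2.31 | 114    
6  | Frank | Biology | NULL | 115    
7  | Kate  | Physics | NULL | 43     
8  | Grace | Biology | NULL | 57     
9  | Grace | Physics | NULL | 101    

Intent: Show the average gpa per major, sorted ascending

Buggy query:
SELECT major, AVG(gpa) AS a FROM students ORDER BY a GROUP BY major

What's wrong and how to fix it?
Bug: GROUP BY must precede ORDER BY

Fix: Reorder: SELECT … FROM … GROUP BY … ORDER BY …

Corrected query:
SELECT major, AVG(gpa) AS a FROM students GROUP BY major ORDER BY a

Result:
major   | a   
--------+-----
Biology | 2.31
Physics | 3.28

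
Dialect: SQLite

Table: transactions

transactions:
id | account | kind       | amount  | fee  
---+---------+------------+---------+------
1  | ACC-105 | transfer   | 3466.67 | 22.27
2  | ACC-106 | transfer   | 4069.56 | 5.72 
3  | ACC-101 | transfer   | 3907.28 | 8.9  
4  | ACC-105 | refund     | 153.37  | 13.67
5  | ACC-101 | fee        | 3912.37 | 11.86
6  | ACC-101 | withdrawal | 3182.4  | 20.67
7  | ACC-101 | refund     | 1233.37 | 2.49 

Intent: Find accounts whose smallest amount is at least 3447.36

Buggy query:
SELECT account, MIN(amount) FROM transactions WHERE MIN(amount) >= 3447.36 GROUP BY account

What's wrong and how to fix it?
Bug: MIN() in WHERE is a misuse of aggregate

Fix: Use HAVING for the per-group MIN condition

Corrected query:
SELECT account, MIN(amount) FROM transactions GROUP BY account HAVING MIN(amount) >= 3447.36

Result:
account | MIN(amount)
--------+------------
ACC-106 | 4069.56    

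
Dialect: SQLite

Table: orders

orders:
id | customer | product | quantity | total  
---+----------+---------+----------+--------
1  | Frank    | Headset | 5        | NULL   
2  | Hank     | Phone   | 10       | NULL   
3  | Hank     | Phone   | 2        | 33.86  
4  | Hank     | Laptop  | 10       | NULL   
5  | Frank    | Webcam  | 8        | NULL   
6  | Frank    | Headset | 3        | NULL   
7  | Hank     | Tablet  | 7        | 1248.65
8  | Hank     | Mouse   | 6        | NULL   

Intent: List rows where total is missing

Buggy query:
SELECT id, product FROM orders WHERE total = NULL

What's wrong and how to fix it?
Bug: Comparing to NULL with '=' never matches; NULL = NULL is unknown, not true

Fix: Use IS NULL to test for NULL

Corrected query:
SELECT id, product FROM orders WHERE total IS NULL

Result:
id | product
---+--------
1  | Headset
2  | Phone  
4  | Laptop 
5  | Webcam 
6  | Headset
8  | Mouse  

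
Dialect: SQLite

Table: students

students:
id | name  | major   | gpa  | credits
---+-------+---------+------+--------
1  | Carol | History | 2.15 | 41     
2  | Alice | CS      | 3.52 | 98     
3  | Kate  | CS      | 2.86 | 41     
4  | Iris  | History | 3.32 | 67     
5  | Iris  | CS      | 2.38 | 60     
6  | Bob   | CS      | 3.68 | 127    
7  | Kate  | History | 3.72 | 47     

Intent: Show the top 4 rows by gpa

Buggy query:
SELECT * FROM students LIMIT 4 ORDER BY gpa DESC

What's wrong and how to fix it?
Bug: ORDER BY cannot follow LIMIT; LIMIT is the final clause

Fix: Swap the clauses: ORDER BY first, then LIMIT

Corrected query:
SELECT * FROM students ORDER BY gpa DESC LIMIT 4

Result:
id | name  | major   | gpa  | credits
---+-------+---------+------+--------
7  | Kate  | History | 3.72 | 47     
6  | Bob   | CS      | 3.68 | 127    
2  | Alice | CS      | 3.52 | 98     
4  | Iris  | History | 3.32 | 67     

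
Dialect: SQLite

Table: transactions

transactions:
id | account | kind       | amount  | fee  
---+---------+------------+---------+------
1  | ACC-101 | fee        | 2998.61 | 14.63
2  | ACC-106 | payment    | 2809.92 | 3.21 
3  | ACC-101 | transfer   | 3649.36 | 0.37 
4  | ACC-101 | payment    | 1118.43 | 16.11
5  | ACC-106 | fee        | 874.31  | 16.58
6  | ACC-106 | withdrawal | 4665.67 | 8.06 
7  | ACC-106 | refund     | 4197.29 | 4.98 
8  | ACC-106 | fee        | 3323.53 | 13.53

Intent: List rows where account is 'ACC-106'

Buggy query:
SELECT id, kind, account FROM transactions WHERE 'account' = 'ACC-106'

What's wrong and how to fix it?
Bug: Single quotes denote string literals in SQL; the column name is being compared as a constant string

Fix: Remove the quotes around the column name (or use double quotes for an identifier)

Corrected query:
SELECT id, kind, account FROM transactions WHERE account = 'ACC-106'

Result:
id | kind       | account
---+------------+--------
2  | payment    | ACC-106
5  | fee        | ACC-106
6  | withdrawal | ACC-106
7  | refund     | ACC-106
8  | fee        | ACC-106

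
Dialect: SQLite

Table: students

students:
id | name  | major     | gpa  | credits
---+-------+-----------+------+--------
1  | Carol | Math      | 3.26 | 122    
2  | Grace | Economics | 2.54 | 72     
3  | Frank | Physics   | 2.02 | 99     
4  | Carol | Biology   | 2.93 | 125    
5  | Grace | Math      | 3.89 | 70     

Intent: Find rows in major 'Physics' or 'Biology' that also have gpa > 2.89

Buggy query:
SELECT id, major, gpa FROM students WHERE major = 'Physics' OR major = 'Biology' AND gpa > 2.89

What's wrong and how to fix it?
Bug: Without parentheses, AND is evaluated before OR, so the gpa filter only applies to the 'Biology' branch

Fix: Group the OR with parentheses (or use IN), then AND the threshold

Corrected query:
SELECT id, major, gpa FROM students WHERE (major = 'Physics' OR major = 'Biology') AND gpa > 2.89

Result:
id | major   | gpa 
---+---------+-----
4  | Biology | 2.93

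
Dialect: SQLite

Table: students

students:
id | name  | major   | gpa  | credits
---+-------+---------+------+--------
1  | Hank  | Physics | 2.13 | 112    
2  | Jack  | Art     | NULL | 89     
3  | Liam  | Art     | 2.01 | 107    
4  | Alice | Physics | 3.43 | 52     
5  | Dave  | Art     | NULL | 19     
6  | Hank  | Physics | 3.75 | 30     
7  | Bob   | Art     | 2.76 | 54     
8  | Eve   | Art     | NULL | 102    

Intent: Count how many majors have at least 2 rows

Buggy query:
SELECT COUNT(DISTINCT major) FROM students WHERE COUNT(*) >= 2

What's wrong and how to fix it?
Bug: COUNT(*) cannot appear in WHERE; the per-group count doesn't exist yet

Fix: Use a subquery that GROUPs and filters with HAVING, then count its rows

Corrected query:
SELECT COUNT(*) FROM (SELECT major FROM students GROUP BY major HAVING COUNT(*) >= 2)

Result:
COUNT(*)
--------
2       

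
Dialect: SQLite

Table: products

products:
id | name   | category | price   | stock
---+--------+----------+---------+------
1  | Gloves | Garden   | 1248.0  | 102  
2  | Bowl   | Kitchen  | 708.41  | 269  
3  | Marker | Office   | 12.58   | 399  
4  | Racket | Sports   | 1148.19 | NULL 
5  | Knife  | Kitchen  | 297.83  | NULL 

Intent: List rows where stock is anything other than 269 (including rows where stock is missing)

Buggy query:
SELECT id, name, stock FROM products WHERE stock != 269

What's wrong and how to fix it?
Bug: 'stock != 269' is unknown when stock is NULL, so NULL rows are silently excluded

Fix: Add an explicit OR stock IS NULL to include the missing-value rows

Corrected query:
SELECT id, name, stock FROM products WHERE stock != 269 OR stock IS NULL

Result:
id | name   | stock
---+--------+------
1  | Gloves | 102  
3  | Marker | 399  
4  | Racket | NULL 
5  | Knife  | NULL 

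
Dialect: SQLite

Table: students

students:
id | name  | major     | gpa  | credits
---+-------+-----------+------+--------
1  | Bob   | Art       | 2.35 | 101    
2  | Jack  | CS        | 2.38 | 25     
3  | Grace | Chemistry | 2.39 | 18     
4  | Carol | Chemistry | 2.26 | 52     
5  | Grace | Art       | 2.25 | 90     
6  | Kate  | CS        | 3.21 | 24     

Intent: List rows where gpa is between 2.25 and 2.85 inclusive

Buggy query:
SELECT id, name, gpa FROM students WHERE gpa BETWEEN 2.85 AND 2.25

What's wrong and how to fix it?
Bug: The bounds are reversed; BETWEEN a AND b requires a <= b to match anything

Fix: Swap the bounds so the smaller value comes first

Corrected query:
SELECT id, name, gpa FROM students WHERE gpa BETWEEN 2.25 AND 2.85

Result:
id | name  | gpa 
---+-------+-----
1  | Bob   | 2.35
2  | Jack  | 2.38
3  | Grace | 2.39
4  | Carol | 2.26
5  | Grace | 2.25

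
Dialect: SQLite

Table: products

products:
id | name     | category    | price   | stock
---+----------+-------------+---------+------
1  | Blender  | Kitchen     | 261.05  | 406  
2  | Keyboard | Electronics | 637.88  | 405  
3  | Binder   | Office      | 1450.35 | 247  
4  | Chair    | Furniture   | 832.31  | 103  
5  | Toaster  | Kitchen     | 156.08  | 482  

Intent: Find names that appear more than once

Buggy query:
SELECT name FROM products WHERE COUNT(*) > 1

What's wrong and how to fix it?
Bug: COUNT(*) is an aggregate and cannot be used in WHERE

Fix: Group first, then use HAVING for the count condition

Corrected query:
SELECT name FROM products GROUP BY name HAVING COUNT(*) > 1

Result:
(no rows)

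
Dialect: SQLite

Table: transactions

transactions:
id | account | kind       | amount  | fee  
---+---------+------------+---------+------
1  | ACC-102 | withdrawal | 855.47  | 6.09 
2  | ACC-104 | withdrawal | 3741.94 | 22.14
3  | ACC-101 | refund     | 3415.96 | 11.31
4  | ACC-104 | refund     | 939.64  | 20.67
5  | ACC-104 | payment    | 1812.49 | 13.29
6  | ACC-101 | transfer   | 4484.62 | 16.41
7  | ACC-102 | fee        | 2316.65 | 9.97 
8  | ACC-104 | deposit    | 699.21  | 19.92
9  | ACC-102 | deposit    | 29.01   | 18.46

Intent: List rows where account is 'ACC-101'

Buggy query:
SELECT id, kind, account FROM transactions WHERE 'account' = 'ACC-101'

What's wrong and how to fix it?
Bug: 'account' in single quotes is a string literal, not the column; the comparison is literal-vs-literal and never true

Fix: Reference the column as account without single quotes

Corrected query:
SELECT id, kind, account FROM transactions WHERE account = 'ACC-101'

Result:
id | kind     | account
---+----------+--------
3  | refund   | ACC-101
6  | transfer | ACC-101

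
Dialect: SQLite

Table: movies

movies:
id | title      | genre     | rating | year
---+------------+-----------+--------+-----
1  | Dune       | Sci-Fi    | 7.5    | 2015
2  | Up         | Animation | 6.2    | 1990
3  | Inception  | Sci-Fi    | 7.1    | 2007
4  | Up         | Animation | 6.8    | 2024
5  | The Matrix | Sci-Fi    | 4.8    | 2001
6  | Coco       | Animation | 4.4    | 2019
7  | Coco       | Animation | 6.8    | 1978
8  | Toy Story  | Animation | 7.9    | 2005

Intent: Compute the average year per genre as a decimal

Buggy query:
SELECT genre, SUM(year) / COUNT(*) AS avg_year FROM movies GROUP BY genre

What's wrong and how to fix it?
Bug: Both operands are integers, so '/' performs integer division and truncates

Fix: Multiply by 1.0 (or CAST to REAL) to force floating-point division

Corrected query:
SELECT genre, SUM(year) * 1.0 / COUNT(*) AS avg_year FROM movies GROUP BY genre

Result:
genre     | avg_year   
----------+------------
Animation | 2003.2     
Sci-Fi    | 2007.666667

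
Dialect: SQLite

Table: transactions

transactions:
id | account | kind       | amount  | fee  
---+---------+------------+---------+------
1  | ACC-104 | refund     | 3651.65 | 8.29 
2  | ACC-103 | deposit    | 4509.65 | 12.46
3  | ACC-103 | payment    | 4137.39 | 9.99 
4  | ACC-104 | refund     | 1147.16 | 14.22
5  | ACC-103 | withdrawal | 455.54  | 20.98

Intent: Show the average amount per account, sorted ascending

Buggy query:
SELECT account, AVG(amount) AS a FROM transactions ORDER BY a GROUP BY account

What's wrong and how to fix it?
Bug: ORDER BY appears before GROUP BY; SQL clause order requires GROUP BY first

Fix: Reorder: SELECT … FROM … GROUP BY … ORDER BY …

Corrected query:
SELECT account, AVG(amount) AS a FROM transactions GROUP BY account ORDER BY a

Result:
account | a          
--------+------------
ACC-104 | 2399.405   
ACC-103 | 3034.193333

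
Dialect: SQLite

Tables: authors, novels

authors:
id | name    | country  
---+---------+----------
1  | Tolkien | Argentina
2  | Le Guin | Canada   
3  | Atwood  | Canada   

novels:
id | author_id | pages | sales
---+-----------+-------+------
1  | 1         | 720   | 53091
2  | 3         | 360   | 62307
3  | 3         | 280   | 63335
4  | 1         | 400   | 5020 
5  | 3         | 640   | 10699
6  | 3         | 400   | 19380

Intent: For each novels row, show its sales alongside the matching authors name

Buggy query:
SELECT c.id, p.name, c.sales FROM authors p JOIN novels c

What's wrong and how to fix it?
Bug: JOIN with no ON clause produces a cartesian product; every novels row pairs with every authors row

Fix: Specify the join condition linking the foreign key to the parent id

Corrected query:
SELECT c.id, p.name, c.sales FROM authors p JOIN novels c ON c.author_id = p.id

Result:
id | name    | sales
---+---------+------
1  | Tolkien | 53091
2  | Atwood  | 62307
3  | Atwood  | 63335
4  | Tolkien | 5020 
5  | Atwood  | 10699
6  | Atwood  | 19380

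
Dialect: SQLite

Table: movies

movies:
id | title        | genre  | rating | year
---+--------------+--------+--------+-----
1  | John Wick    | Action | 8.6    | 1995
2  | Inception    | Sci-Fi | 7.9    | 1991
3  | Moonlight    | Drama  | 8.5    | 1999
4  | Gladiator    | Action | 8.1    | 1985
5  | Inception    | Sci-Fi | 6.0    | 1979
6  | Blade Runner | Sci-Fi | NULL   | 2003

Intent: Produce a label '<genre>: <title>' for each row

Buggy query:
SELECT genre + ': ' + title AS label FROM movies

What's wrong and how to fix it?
Bug: '+' is numeric addition; on text columns SQLite converts them to 0 instead of concatenating

Fix: Use the || operator for string concatenation

Corrected query:
SELECT genre || ': ' || title AS label FROM movies

Result:
label               
--------------------
Action: John Wick   
Sci-Fi: Inception   
Drama: Moonlight    
Action: Gladiator   
Sci-Fi: Inception   
Sci-Fi: Blade Runner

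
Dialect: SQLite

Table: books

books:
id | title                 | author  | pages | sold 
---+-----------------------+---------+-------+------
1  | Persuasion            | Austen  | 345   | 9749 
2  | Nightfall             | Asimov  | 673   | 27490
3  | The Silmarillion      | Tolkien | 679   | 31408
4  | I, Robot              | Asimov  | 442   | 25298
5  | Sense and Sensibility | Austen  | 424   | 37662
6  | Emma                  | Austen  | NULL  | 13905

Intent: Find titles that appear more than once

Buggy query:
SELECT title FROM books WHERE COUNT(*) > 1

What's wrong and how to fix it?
Bug: WHERE can't reference COUNT(*); aggregates are computed after WHERE

Fix: GROUP BY title, then filter groups with HAVING COUNT(*) > 1

Corrected query:
SELECT title FROM books GROUP BY title HAVING COUNT(*) > 1

Result:
(no rows)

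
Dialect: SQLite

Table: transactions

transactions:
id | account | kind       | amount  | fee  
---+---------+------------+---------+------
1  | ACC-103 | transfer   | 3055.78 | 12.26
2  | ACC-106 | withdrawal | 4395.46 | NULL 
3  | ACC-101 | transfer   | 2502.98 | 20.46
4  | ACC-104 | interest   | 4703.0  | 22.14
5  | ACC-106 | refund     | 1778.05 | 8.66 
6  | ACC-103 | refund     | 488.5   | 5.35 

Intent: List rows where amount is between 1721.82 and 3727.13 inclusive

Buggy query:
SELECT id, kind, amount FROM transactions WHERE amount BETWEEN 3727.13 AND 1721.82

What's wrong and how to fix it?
Bug: BETWEEN expects the lower bound first; with 3727.13 AND 1721.82 the range is empty

Fix: Swap the bounds so the smaller value comes first

Corrected query:
SELECT id, kind, amount FROM transactions WHERE amount BETWEEN 1721.82 AND 3727.13

Result:
id | kind     | amount 
---+----------+--------
1  | transfer | 3055.78
3  | transfer | 2502.98
5  | refund   | 1778.05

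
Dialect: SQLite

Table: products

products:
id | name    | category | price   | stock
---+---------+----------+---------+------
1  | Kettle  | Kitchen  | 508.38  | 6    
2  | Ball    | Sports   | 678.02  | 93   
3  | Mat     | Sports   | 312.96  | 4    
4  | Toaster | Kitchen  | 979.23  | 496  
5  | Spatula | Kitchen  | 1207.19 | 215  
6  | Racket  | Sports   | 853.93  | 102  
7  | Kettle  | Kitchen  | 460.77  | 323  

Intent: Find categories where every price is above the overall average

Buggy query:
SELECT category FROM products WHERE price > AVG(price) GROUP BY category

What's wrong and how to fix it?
Bug: WHERE evaluates per row before aggregation, so AVG() is unavailable

Fix: Compute the overall average in a scalar subquery and compare each group's MIN against it in HAVING

Corrected query:
SELECT category FROM products GROUP BY category HAVING MIN(price) > (SELECT AVG(price) FROM products)

Result:
(no rows)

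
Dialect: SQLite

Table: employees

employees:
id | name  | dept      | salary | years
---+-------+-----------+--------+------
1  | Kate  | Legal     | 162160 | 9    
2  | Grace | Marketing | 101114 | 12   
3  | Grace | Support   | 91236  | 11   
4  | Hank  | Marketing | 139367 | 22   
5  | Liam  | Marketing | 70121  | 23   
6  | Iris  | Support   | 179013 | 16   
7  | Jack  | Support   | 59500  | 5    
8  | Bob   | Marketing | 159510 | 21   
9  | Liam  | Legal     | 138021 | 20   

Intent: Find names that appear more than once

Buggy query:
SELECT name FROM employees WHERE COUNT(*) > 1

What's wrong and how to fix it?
Bug: COUNT(*) is an aggregate and cannot be used in WHERE

Fix: Group first, then use HAVING for the count condition

Corrected query:
SELECT name FROM employees GROUP BY name HAVING COUNT(*) > 1

Result:
name 
-----
Grace
Liam 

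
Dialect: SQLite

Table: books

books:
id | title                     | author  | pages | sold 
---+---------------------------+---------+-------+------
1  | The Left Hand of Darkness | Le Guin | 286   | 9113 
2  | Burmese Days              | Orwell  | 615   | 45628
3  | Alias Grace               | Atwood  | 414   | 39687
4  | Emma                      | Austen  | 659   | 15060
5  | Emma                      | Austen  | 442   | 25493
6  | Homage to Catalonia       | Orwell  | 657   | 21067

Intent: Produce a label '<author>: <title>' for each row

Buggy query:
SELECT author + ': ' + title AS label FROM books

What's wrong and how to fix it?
Bug: '+' is numeric addition; on text columns SQLite converts them to 0 instead of concatenating

Fix: Use the || operator for string concatenation

Corrected query:
SELECT author || ': ' || title AS label FROM books

Result:
label                             
----------------------------------
Le Guin: The Left Hand of Darkness
Orwell: Burmese Days              
Atwood: Alias Grace               
Austen: Emma                      
Austen: Emma                      
Orwell: Homage to Catalonia       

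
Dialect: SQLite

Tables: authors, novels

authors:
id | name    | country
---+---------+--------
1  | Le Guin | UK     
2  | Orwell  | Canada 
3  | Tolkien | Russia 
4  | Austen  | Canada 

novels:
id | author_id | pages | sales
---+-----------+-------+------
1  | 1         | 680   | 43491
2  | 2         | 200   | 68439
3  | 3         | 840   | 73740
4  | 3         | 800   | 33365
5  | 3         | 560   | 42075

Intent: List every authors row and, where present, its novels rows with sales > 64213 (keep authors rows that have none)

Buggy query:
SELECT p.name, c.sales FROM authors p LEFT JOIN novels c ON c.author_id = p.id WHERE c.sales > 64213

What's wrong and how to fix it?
Bug: Filtering c.sales in WHERE discards the NULL rows produced by LEFT JOIN, turning it into an inner join

Fix: Put 'c.sales > 64213' in the JOIN's ON clause instead of WHERE

Corrected query:
SELECT p.name, c.sales FROM authors p LEFT JOIN novels c ON c.author_id = p.id AND c.sales > 64213

Result:
name    | sales
--------+------
Le Guin | NULL 
Orwell  | 68439
Tolkien | 73740
Austen  | NULL 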